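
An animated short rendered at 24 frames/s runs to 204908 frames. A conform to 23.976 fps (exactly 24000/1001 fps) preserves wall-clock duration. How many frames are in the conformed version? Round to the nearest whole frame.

204703 frames

Frames at target rate = 204908 × (24000/1001) / (24) = 18628000/91 ≈ 204703.297.
Nearest whole frame: 204703.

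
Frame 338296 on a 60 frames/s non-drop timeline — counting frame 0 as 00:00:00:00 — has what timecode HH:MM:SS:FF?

338296 ÷ 60 = 5638 full seconds, remainder 16 frames.
5638 s = 1 h 33 min 58 s.
Timecode: 01:33:58:16.

01:33:58:16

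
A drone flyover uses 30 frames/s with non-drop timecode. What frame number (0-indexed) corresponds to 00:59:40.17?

107417

Total seconds to the label: (0 × 3600 + 59 × 60 + 40) = 3580.
Frame index = 3580 × 30 + 17 = 107417.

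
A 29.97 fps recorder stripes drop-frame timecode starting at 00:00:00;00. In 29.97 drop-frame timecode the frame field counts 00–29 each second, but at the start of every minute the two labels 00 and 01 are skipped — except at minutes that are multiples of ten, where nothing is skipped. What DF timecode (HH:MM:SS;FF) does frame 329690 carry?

03:03:20;20

Ten DF minutes hold 17982 frames, so frame 329690 lies in block 18 (frames 323676–341657) with 6014 frames into that block.
The block's first minute is 1800 frames and the rest 1798 each; 6014 frames reaches minute 3, so 18 × 18 + 3 × 2 = 330 labels have been skipped so far.
Adding those back, label number 329690 + 330 = 330020 at 30 labels/s is 11000 s + 20 f = 3 h 3 min 20 s frame 20, i.e. 03:03:20;20.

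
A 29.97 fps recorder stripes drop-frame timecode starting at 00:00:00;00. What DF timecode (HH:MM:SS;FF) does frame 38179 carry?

Ten DF minutes hold 17982 frames, so frame 38179 lies in block 2 (frames 35964–53945) with 2215 frames into that block.
The block's first minute is 1800 frames and the rest 1798 each; 2215 frames reaches minute 1, so 2 × 18 + 1 × 2 = 38 labels have been skipped so far.
Adding those back, label number 38179 + 38 = 38217 at 30 labels/s is 1273 s + 27 f = 0 h 21 min 13 s frame 27, i.e. 00:21:13;27.

00:21:13;27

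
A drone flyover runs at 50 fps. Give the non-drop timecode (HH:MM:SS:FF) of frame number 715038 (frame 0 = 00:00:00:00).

03:58:20:38

715038 ÷ 50 = 14300 full seconds, remainder 38 frames.
14300 s = 3 h 58 min 20 s.
Timecode: 03:58:20:38.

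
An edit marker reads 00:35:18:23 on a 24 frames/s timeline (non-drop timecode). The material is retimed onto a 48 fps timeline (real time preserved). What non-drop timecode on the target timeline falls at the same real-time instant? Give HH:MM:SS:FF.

00:35:18:46

Source frame index: (0×3600 + 35×60 + 18) × 24 + 23 = 50855.
Real time: 50855 / (24) = 50855/24 s.
Target frame: (50855/24) × (48) = 101710.
At 48 labels/s: frame 101710 → 00:35:18:46.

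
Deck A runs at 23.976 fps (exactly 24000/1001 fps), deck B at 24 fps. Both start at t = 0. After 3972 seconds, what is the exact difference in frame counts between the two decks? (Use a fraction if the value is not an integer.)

A emits 24000/1001 × 3972 = 95328000/1001 frames; B emits 24 × 3972 = 95328.
Difference = 95328/1001 frames (≈ 95.2328); B is ahead of A.

95328/1001 frames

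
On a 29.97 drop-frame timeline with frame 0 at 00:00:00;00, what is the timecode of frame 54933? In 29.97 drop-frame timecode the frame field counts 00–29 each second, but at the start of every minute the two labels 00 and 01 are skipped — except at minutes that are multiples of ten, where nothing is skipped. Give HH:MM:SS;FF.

00:30:32;27

Each 10-minute DF block holds 10 × 60 × 30 − 9 × 2 = 17982 frames. 54933 ÷ 17982 → 3 full blocks, remainder 987.
Within the partial block the first minute is 1800 frames and each further minute 1798, so 0 further minute boundaries passed. Total skipped labels = 18 × 3 + 2 × 0 = 54.
Non-drop label index = 54933 + 54 = 54987; at 30 labels/s that is 00:30:32:27, i.e. DF 00:30:32;27.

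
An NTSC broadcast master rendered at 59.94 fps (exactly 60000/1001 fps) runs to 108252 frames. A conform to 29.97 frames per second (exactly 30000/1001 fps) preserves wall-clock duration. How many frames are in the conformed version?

Target frames = source frames × (target rate / source rate) = 108252 × (30000/1001)/(60000/1001) = 108252 × 1/2 = 54126.

54126 frames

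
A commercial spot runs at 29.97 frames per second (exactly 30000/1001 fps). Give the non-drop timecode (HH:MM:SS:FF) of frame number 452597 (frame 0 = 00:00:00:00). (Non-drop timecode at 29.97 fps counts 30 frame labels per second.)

452597 ÷ 30 = 15086 full seconds, remainder 17 frames.
15086 s = 4 h 11 min 26 s.
Timecode: 04:11:26:17.

04:11:26:17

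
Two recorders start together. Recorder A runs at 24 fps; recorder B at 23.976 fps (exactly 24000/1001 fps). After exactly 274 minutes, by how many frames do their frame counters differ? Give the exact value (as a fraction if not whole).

274 min = 16440 s.
A emits 24 × 16440 = 394560 frames; B emits 24000/1001 × 16440 = 394560000/1001.
Difference = 394560/1001 frames (≈ 394.1658); B is behind A.

394560/1001 frames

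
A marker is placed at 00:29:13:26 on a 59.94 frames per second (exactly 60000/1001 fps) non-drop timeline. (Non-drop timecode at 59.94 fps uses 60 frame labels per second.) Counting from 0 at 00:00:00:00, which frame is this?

105206

Total seconds to the label: (0 × 3600 + 29 × 60 + 13) = 1753.
Frame index = 1753 × 60 + 26 = 105206.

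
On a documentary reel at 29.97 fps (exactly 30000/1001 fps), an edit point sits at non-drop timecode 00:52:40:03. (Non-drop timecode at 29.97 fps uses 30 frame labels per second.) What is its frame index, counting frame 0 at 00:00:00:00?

Total seconds to the label: (0 × 3600 + 52 × 60 + 40) = 3160.
Frame index = 3160 × 30 + 3 = 94803.

frame 94803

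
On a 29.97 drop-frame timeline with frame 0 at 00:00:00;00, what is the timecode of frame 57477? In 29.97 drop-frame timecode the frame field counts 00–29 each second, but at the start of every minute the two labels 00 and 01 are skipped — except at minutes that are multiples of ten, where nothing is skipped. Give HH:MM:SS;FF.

Each 10-minute DF block holds 10 × 60 × 30 − 9 × 2 = 17982 frames. 57477 ÷ 17982 → 3 full blocks, remainder 3531.
Within the partial block the first minute is 1800 frames and each further minute 1798, so 1 further minute boundary passed. Total skipped labels = 18 × 3 + 2 × 1 = 56.
Non-drop label index = 57477 + 56 = 57533; at 30 labels/s that is 00:31:57:23, i.e. DF 00:31:57;23.

00:31:57;23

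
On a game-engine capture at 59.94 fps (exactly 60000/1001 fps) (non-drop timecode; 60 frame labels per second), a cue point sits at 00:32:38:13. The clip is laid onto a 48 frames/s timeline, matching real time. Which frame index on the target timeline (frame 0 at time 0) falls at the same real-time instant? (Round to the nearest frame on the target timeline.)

frame 94088

Source frame index: (0×3600 + 32×60 + 38) × 60 + 13 = 117493.
Real time: 117493 / (60000/1001) = 117610493/60000 s.
Target frame: (117610493/60000) × (48) = 117610493/1250 ≈ 94088.394 → 94088.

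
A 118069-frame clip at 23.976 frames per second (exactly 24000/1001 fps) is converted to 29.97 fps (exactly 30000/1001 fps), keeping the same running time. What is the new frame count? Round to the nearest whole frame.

Frames at target rate = 118069 × (30000/1001) / (24000/1001) = 590345/4 ≈ 147586.250.
Nearest whole frame: 147586.

147586 frames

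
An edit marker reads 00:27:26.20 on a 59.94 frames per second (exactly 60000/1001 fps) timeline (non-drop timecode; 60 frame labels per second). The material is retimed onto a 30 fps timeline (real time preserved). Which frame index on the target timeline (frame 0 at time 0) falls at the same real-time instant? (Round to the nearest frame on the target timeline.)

frame 49439

Source frame index: (0×3600 + 27×60 + 26) × 60 + 20 = 98780.
Real time: 98780 / (60000/1001) = 4943939/3000 s.
Target frame: (4943939/3000) × (30) = 4943939/100 ≈ 49439.390 → 49439.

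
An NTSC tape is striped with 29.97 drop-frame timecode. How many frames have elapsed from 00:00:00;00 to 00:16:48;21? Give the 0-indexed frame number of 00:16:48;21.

30231

Complete 10-minute blocks: 1, each 17982 frames → 17982.
Remaining 6 whole minutes in the current block: 1800 + 5 × 1798 = 10790 frames.
Within the current minute: 48 × 30 + 21 − 2 = 1459 (labels ;00/;01 skipped at this minute). Total = 17982 + 10790 + 1459 = 30231.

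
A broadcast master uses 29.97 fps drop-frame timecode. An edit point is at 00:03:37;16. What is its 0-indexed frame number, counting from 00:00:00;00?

6520

Complete 10-minute blocks: 0, each 17982 frames → 0.
Remaining 3 whole minutes in the current block: 1800 + 2 × 1798 = 5396 frames.
Within the current minute: 37 × 30 + 16 − 2 = 1124 (labels ;00/;01 skipped at this minute). Total = 0 + 5396 + 1124 = 6520.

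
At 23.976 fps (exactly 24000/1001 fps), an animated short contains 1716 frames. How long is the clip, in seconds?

Running time = 1716 / (24000/1001) = 71.5715 s.

71.5715 seconds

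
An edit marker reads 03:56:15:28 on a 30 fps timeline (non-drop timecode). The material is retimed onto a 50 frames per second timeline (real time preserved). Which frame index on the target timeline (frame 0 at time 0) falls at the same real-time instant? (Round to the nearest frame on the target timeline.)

frame 708797

Source frame index: (3×3600 + 56×60 + 15) × 30 + 28 = 425278.
Real time: 425278 / (30) = 212639/15 s.
Target frame: (212639/15) × (50) = 2126390/3 ≈ 708796.667 → 708797.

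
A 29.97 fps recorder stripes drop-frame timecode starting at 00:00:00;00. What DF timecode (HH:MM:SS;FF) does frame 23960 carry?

00:13:19;14

Ten DF minutes hold 17982 frames, so frame 23960 lies in block 1 (frames 17982–35963) with 5978 frames into that block.
The block's first minute is 1800 frames and the rest 1798 each; 5978 frames reaches minute 3, so 1 × 18 + 3 × 2 = 24 labels have been skipped so far.
Adding those back, label number 23960 + 24 = 23984 at 30 labels/s is 799 s + 14 f = 0 h 13 min 19 s frame 14, i.e. 00:13:19;14.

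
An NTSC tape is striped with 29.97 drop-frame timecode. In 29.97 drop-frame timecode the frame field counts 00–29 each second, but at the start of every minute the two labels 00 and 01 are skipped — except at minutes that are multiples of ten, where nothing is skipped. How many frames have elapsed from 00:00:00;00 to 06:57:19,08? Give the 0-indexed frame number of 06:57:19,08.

750426

Complete 10-minute blocks: 41, each 17982 frames → 737262.
Remaining 7 whole minutes in the current block: 1800 + 6 × 1798 = 12588 frames.
Within the current minute: 19 × 30 + 8 − 2 = 576 (labels ;00/;01 skipped at this minute). Total = 737262 + 12588 + 576 = 750426.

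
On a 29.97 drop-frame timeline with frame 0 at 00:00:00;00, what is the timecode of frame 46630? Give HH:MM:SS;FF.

00:25:55;26

Each 10-minute DF block holds 10 × 60 × 30 − 9 × 2 = 17982 frames. 46630 ÷ 17982 → 2 full blocks, remainder 10666.
Within the partial block the first minute is 1800 frames and each further minute 1798, so 5 further minute boundaries passed. Total skipped labels = 18 × 2 + 2 × 5 = 46.
Non-drop label index = 46630 + 46 = 46676; at 30 labels/s that is 00:25:55:26, i.e. DF 00:25:55;26.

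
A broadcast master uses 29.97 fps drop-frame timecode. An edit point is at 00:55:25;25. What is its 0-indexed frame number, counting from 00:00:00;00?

99675

Complete 10-minute blocks: 5, each 17982 frames → 89910.
Remaining 5 whole minutes in the current block: 1800 + 4 × 1798 = 8992 frames.
Within the current minute: 25 × 30 + 25 − 2 = 773 (labels ;00/;01 skipped at this minute). Total = 89910 + 8992 + 773 = 99675.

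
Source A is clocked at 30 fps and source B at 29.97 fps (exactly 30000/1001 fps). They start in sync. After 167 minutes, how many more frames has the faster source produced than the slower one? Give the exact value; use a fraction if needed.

167 min = 10020 s.
A emits 30 × 10020 = 300600 frames; B emits 30000/1001 × 10020 = 300600000/1001.
Difference = 300600/1001 frames (≈ 300.2997); B is behind A.

300600/1001 frames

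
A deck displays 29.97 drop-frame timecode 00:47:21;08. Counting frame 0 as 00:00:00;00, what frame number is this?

Complete 10-minute blocks: 4, each 17982 frames → 71928.
Remaining 7 whole minutes in the current block: 1800 + 6 × 1798 = 12588 frames.
Within the current minute: 21 × 30 + 8 − 2 = 636 (labels ;00/;01 skipped at this minute). Total = 71928 + 12588 + 636 = 85152.

85152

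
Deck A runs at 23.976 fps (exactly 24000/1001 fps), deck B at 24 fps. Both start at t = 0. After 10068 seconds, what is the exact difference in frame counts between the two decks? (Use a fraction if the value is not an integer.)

241632/1001 frames

A emits 24000/1001 × 10068 = 241632000/1001 frames; B emits 24 × 10068 = 241632.
Difference = 241632/1001 frames (≈ 241.3906); B is ahead of A.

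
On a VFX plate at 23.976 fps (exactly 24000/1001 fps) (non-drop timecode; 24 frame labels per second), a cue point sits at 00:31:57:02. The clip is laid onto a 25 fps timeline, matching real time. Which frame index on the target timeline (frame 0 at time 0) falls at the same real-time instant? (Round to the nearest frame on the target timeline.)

frame 47975

Source frame index: (0×3600 + 31×60 + 57) × 24 + 2 = 46010.
Real time: 46010 / (24000/1001) = 4605601/2400 s.
Target frame: (4605601/2400) × (25) = 4605601/96 ≈ 47975.010 → 47975.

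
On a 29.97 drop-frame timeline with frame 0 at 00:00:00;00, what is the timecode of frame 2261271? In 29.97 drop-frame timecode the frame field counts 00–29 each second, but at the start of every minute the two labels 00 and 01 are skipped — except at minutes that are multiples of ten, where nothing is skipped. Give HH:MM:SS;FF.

Each 10-minute DF block holds 10 × 60 × 30 − 9 × 2 = 17982 frames. 2261271 ÷ 17982 → 125 full blocks, remainder 13521.
Within the partial block the first minute is 1800 frames and each further minute 1798, so 7 further minute boundaries passed. Total skipped labels = 18 × 125 + 2 × 7 = 2264.
Non-drop label index = 2261271 + 2264 = 2263535; at 30 labels/s that is 20:57:31:05, i.e. DF 20:57:31;05.

20:57:31;05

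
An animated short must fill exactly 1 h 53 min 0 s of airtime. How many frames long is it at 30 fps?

203400 frames

1 h 53 min 0 s = 6780 s.
Frames = 6780 × 30 = 203400.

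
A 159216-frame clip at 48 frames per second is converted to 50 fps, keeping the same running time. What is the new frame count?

Target frames = source frames × (target rate / source rate) = 159216 × (50)/(48) = 159216 × 25/24 = 165850.

165850 frames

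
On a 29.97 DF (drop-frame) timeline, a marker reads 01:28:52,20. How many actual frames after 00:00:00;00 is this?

As if non-drop at 30 labels/s: (1 × 3600 + 28 × 60 + 52) × 30 + 20 = 159980.
Minute boundaries passed: 88; those not divisible by 10: 88 − 8 = 80; dropped labels = 2 × 80 = 160.
Actual frame index = 159980 − 160 = 159820.

159820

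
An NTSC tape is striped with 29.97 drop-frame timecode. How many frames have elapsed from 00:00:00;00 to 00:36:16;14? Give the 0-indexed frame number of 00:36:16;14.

65228

As if non-drop at 30 labels/s: (0 × 3600 + 36 × 60 + 16) × 30 + 14 = 65294.
Minute boundaries passed: 36; those not divisible by 10: 36 − 3 = 33; dropped labels = 2 × 33 = 66.
Actual frame index = 65294 − 66 = 65228.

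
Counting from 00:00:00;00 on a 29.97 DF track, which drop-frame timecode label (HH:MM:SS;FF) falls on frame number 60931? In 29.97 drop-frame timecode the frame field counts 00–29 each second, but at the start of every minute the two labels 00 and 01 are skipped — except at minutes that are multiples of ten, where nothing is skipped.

Each 10-minute DF block holds 10 × 60 × 30 − 9 × 2 = 17982 frames. 60931 ÷ 17982 → 3 full blocks, remainder 6985.
Within the partial block the first minute is 1800 frames and each further minute 1798, so 3 further minute boundaries passed. Total skipped labels = 18 × 3 + 2 × 3 = 60.
Non-drop label index = 60931 + 60 = 60991; at 30 labels/s that is 00:33:53:01, i.e. DF 00:33:53;01.

00:33:53;01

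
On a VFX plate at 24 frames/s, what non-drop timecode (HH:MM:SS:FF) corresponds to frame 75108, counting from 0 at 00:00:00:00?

75108 ÷ 24 = 3129 full seconds, remainder 12 frames.
3129 s = 0 h 52 min 9 s.
Timecode: 00:52:09:12.

00:52:09:12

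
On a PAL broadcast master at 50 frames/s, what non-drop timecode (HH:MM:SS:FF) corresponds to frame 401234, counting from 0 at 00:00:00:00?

02:13:44:34

401234 ÷ 50 = 8024 full seconds, remainder 34 frames.
8024 s = 2 h 13 min 44 s.
Timecode: 02:13:44:34.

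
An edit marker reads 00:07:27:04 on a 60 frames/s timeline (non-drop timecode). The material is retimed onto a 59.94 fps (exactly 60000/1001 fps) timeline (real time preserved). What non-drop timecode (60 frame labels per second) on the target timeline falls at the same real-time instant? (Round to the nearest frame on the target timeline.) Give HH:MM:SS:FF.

00:07:26:37

Source frame index: (0×3600 + 7×60 + 27) × 60 + 4 = 26824.
Real time: 26824 / (60) = 6706/15 s.
Target frame: (6706/15) × (60000/1001) = 3832000/143 ≈ 26797.203 → 26797.
At 60 labels/s: frame 26797 → 00:07:26:37.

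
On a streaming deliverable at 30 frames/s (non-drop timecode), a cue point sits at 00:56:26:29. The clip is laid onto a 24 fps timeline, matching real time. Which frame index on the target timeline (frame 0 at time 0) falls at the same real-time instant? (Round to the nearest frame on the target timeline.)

Source frame index: (0×3600 + 56×60 + 26) × 30 + 29 = 101609.
Real time: 101609 / (30) = 101609/30 s.
Target frame: (101609/30) × (24) = 406436/5 ≈ 81287.200 → 81287.

frame 81287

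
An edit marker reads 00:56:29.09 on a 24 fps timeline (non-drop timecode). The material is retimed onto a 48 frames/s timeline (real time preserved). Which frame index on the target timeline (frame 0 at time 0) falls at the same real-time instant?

frame 162690

Source frame index: (0×3600 + 56×60 + 29) × 24 + 9 = 81345.
Real time: 81345 / (24) = 27115/8 s.
Target frame: (27115/8) × (48) = 162690.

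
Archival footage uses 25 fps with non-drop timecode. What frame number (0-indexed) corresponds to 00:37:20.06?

Total seconds to the label: (0 × 3600 + 37 × 60 + 20) = 2240.
Frame index = 2240 × 25 + 6 = 56006.

56006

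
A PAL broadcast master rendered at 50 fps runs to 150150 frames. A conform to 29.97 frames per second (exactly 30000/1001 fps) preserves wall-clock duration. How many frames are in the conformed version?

90000 frames

Target frames = source frames × (target rate / source rate) = 150150 × (30000/1001)/(50) = 150150 × 600/1001 = 90000.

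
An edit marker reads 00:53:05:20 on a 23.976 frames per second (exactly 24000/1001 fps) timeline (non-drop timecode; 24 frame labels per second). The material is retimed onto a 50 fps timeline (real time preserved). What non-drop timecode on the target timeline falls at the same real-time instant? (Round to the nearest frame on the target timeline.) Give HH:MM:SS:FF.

00:53:09:01

Source frame index: (0×3600 + 53×60 + 5) × 24 + 20 = 76460.
Real time: 76460 / (24000/1001) = 3826823/1200 s.
Target frame: (3826823/1200) × (50) = 3826823/24 ≈ 159450.958 → 159451.
At 50 labels/s: frame 159451 → 00:53:09:01.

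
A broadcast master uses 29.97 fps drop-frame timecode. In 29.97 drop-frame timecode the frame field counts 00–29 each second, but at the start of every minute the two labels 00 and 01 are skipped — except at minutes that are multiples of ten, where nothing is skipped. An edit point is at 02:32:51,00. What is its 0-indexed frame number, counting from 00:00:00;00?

Complete 10-minute blocks: 15, each 17982 frames → 269730.
Remaining 2 whole minutes in the current block: 1800 + 1 × 1798 = 3598 frames.
Within the current minute: 51 × 30 + 0 − 2 = 1528 (labels ;00/;01 skipped at this minute). Total = 269730 + 3598 + 1528 = 274856.

274856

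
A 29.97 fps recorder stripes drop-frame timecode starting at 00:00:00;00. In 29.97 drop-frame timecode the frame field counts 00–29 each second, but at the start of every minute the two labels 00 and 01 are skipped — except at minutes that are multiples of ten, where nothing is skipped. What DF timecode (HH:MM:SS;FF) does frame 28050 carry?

00:15:35;28

Each 10-minute DF block holds 10 × 60 × 30 − 9 × 2 = 17982 frames. 28050 ÷ 17982 → 1 full block, remainder 10068.
Within the partial block the first minute is 1800 frames and each further minute 1798, so 5 further minute boundaries passed. Total skipped labels = 18 × 1 + 2 × 5 = 28.
Non-drop label index = 28050 + 28 = 28078; at 30 labels/s that is 00:15:35:28, i.e. DF 00:15:35;28.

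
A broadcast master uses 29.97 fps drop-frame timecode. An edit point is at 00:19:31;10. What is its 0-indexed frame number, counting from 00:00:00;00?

35104

As if non-drop at 30 labels/s: (0 × 3600 + 19 × 60 + 31) × 30 + 10 = 35140.
Minute boundaries passed: 19; those not divisible by 10: 19 − 1 = 18; dropped labels = 2 × 18 = 36.
Actual frame index = 35140 − 36 = 35104.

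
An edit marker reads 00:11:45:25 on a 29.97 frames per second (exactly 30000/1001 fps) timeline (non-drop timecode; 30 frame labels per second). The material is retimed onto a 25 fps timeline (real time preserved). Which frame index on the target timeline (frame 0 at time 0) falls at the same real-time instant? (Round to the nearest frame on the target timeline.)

frame 17663

Source frame index: (0×3600 + 11×60 + 45) × 30 + 25 = 21175.
Real time: 21175 / (30000/1001) = 847847/1200 s.
Target frame: (847847/1200) × (25) = 847847/48 ≈ 17663.479 → 17663.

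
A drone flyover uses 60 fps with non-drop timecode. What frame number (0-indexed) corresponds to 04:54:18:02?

frame 1059482

Total seconds to the label: (4 × 3600 + 54 × 60 + 18) = 17658.
Frame index = 17658 × 60 + 2 = 1059482.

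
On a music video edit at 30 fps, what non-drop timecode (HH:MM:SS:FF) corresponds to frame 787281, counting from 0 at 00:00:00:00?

07:17:22:21

787281 ÷ 30 = 26242 full seconds, remainder 21 frames.
26242 s = 7 h 17 min 22 s.
Timecode: 07:17:22:21.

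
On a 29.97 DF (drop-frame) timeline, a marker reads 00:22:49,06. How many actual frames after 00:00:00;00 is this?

41036

Complete 10-minute blocks: 2, each 17982 frames → 35964.
Remaining 2 whole minutes in the current block: 1800 + 1 × 1798 = 3598 frames.
Within the current minute: 49 × 30 + 6 − 2 = 1474 (labels ;00/;01 skipped at this minute). Total = 35964 + 3598 + 1474 = 41036.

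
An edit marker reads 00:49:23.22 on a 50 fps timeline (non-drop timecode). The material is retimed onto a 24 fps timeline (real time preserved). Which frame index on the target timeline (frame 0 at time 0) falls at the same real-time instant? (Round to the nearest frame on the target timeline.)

frame 71123

Source frame index: (0×3600 + 49×60 + 23) × 50 + 22 = 148172.
Real time: 148172 / (50) = 74086/25 s.
Target frame: (74086/25) × (24) = 1778064/25 ≈ 71122.560 → 71123.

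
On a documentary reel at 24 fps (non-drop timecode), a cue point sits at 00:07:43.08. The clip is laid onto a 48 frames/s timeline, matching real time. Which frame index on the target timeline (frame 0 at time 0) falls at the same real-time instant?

frame 22240

Source frame index: (0×3600 + 7×60 + 43) × 24 + 8 = 11120.
Real time: 11120 / (24) = 1390/3 s.
Target frame: (1390/3) × (48) = 22240.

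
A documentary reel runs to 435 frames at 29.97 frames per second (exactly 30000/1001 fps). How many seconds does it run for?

Running time = 435 / (30000/1001) = 14.5145 s.

14.5145 seconds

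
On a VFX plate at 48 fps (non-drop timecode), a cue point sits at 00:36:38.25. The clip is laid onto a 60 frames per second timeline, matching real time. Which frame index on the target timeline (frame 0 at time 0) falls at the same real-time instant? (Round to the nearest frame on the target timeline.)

frame 131911

Source frame index: (0×3600 + 36×60 + 38) × 48 + 25 = 105529.
Real time: 105529 / (48) = 105529/48 s.
Target frame: (105529/48) × (60) = 527645/4 ≈ 131911.250 → 131911.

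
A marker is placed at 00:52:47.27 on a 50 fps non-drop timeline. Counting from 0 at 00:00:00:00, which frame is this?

Total seconds to the label: (0 × 3600 + 52 × 60 + 47) = 3167.
Frame index = 3167 × 50 + 27 = 158377.

frame 158377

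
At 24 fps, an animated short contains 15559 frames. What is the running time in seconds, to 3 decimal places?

Running time = 15559 × 1/24 = 15559/24 s ≈ 648.292 s.

648.292 seconds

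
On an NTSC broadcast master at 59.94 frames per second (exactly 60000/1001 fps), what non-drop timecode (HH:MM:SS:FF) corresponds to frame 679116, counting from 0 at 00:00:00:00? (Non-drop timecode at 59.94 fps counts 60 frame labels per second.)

03:08:38:36

679116 ÷ 60 = 11318 full seconds, remainder 36 frames.
11318 s = 3 h 8 min 38 s.
Timecode: 03:08:38:36.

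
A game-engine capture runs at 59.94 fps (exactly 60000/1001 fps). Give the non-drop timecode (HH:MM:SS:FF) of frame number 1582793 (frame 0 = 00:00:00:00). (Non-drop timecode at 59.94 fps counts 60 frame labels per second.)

07:19:39:53

1582793 ÷ 60 = 26379 full seconds, remainder 53 frames.
26379 s = 7 h 19 min 39 s.
Timecode: 07:19:39:53.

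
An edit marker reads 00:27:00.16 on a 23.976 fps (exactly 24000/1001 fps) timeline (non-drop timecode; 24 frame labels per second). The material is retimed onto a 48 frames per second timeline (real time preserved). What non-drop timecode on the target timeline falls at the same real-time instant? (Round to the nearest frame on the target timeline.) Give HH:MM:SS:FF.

Source frame index: (0×3600 + 27×60 + 0) × 24 + 16 = 38896.
Real time: 38896 / (24000/1001) = 2433431/1500 s.
Target frame: (2433431/1500) × (48) = 9733724/125 ≈ 77869.792 → 77870.
At 48 labels/s: frame 77870 → 00:27:02:14.

00:27:02:14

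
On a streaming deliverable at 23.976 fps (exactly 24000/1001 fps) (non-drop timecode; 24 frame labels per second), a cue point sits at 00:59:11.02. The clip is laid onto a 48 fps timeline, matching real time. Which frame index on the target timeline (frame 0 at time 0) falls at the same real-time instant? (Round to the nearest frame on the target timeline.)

Source frame index: (0×3600 + 59×60 + 11) × 24 + 2 = 85226.
Real time: 85226 / (24000/1001) = 42655613/12000 s.
Target frame: (42655613/12000) × (48) = 42655613/250 ≈ 170622.452 → 170622.

frame 170622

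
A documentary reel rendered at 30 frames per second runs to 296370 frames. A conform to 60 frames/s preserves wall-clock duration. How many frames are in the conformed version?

592740 frames

Target frames = source frames × (target rate / source rate) = 296370 × (60)/(30) = 296370 × 2 = 592740.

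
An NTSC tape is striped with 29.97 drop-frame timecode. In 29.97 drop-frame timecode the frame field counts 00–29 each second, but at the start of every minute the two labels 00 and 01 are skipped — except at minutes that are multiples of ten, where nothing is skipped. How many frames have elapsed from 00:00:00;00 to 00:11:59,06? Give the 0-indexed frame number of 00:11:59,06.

Complete 10-minute blocks: 1, each 17982 frames → 17982.
Remaining 1 whole minute in the current block: 1800 + 0 × 1798 = 1800 frames.
Within the current minute: 59 × 30 + 6 − 2 = 1774 (labels ;00/;01 skipped at this minute). Total = 17982 + 1800 + 1774 = 21556.

21556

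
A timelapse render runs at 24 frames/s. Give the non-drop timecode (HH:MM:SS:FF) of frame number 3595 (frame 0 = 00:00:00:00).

00:02:29:19

3595 ÷ 24 = 149 full seconds, remainder 19 frames.
149 s = 0 h 2 min 29 s.
Timecode: 00:02:29:19.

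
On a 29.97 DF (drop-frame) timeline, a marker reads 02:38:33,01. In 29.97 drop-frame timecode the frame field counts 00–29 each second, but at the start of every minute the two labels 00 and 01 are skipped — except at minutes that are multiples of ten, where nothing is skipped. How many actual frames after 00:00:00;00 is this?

As if non-drop at 30 labels/s: (2 × 3600 + 38 × 60 + 33) × 30 + 1 = 285391.
Minute boundaries passed: 158; those not divisible by 10: 158 − 15 = 143; dropped labels = 2 × 143 = 286.
Actual frame index = 285391 − 286 = 285105.

285105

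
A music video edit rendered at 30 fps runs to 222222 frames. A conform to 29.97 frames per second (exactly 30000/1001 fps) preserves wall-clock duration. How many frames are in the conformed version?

222000 frames

Target frames = source frames × (target rate / source rate) = 222222 × (30000/1001)/(30) = 222222 × 1000/1001 = 222000.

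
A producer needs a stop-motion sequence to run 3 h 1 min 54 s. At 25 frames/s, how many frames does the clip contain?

3 h 1 min 54 s = 10914 s.
Frames = 10914 × 25 = 272850.

272850 frames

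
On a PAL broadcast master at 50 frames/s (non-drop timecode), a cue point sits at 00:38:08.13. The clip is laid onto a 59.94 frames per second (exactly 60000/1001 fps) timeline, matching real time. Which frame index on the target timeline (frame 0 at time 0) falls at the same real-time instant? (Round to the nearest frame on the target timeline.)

frame 137158

Source frame index: (0×3600 + 38×60 + 8) × 50 + 13 = 114413.
Real time: 114413 / (50) = 114413/50 s.
Target frame: (114413/50) × (60000/1001) = 10561200/77 ≈ 137158.442 → 137158.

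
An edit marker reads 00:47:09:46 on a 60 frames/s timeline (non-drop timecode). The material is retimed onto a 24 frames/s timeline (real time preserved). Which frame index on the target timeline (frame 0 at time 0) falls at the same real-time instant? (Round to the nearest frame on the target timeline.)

frame 67914

Source frame index: (0×3600 + 47×60 + 9) × 60 + 46 = 169786.
Real time: 169786 / (60) = 84893/30 s.
Target frame: (84893/30) × (24) = 339572/5 ≈ 67914.400 → 67914.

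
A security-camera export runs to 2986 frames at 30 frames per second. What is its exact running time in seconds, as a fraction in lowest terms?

Running time = 2986 ÷ (30) = 2986 × 1/30 = 1493/15 s.

1493/15 seconds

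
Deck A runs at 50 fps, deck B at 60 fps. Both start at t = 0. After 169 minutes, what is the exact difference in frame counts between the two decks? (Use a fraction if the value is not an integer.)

169 min = 10140 s.
A emits 50 × 10140 = 507000 frames; B emits 60 × 10140 = 608400.
Difference = 101400 frames; B is ahead of A.

101400 frames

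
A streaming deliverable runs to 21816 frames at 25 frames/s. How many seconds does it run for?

Running time = 21816 / (25) = 872.64 s.

872.64 seconds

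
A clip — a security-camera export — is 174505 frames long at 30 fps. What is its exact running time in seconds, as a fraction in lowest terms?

Running time = 174505 ÷ (30) = 174505 × 1/30 = 34901/6 s.

34901/6 seconds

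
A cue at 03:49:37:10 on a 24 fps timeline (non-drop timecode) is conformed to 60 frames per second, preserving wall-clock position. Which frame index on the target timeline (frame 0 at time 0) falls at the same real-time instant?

frame 826645

Source frame index: (3×3600 + 49×60 + 37) × 24 + 10 = 330658.
Real time: 330658 / (24) = 165329/12 s.
Target frame: (165329/12) × (60) = 826645.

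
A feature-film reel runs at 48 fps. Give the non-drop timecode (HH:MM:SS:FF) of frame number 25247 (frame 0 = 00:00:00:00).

25247 ÷ 48 = 525 full seconds, remainder 47 frames.
525 s = 0 h 8 min 45 s.
Timecode: 00:08:45:47.

00:08:45:47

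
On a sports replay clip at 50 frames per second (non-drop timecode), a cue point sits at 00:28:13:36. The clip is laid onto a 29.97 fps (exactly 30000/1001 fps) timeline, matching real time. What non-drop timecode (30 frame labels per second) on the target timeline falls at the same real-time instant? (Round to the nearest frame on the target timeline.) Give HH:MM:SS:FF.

00:28:12:01

Source frame index: (0×3600 + 28×60 + 13) × 50 + 36 = 84686.
Real time: 84686 / (50) = 42343/25 s.
Target frame: (42343/25) × (30000/1001) = 7258800/143 ≈ 50760.839 → 50761.
At 30 labels/s: frame 50761 → 00:28:12:01.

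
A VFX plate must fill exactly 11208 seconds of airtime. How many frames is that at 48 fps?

Frames = 11208 × 48 = 537984.

537984 frames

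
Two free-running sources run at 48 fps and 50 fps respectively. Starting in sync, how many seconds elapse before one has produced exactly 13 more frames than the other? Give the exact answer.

6.5 seconds

The gap grows by |50 − 48| = 2 frames per second.
Time for a 13-frame gap: 13 ÷ (2) = 6.5 s.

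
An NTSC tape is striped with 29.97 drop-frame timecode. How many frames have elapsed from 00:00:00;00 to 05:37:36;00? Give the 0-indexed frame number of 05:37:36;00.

As if non-drop at 30 labels/s: (5 × 3600 + 37 × 60 + 36) × 30 + 0 = 607680.
Minute boundaries passed: 337; those not divisible by 10: 337 − 33 = 304; dropped labels = 2 × 304 = 608.
Actual frame index = 607680 − 608 = 607072.

607072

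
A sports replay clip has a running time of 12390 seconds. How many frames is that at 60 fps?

Frames = 12390 × 60 = 743400.

743400 frames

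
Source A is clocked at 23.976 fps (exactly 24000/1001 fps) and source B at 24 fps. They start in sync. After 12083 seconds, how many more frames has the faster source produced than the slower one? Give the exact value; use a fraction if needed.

289992/1001 frames

A emits 24000/1001 × 12083 = 289992000/1001 frames; B emits 24 × 12083 = 289992.
Difference = 289992/1001 frames (≈ 289.7023); B is ahead of A.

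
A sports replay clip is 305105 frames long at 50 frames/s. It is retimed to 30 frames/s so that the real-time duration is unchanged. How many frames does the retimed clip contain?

183063 frames

Target frames = source frames × (target rate / source rate) = 305105 × (30)/(50) = 305105 × 3/5 = 183063.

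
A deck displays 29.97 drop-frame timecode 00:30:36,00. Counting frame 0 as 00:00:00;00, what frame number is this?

As if non-drop at 30 labels/s: (0 × 3600 + 30 × 60 + 36) × 30 + 0 = 55080.
Minute boundaries passed: 30; those not divisible by 10: 30 − 3 = 27; dropped labels = 2 × 27 = 54.
Actual frame index = 55080 − 54 = 55026.

55026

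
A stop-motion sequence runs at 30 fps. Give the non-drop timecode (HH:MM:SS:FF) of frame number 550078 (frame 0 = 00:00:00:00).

550078 ÷ 30 = 18335 full seconds, remainder 28 frames.
18335 s = 5 h 5 min 35 s.
Timecode: 05:05:35:28.

05:05:35:28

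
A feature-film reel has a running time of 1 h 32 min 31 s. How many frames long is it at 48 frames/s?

1 h 32 min 31 s = 5551 s.
Frames = 5551 × 48 = 266448.

266448 frames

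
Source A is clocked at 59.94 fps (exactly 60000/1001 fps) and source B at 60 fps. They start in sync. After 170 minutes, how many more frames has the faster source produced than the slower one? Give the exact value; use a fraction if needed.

612000/1001 frames

170 min = 10200 s.
A emits 60000/1001 × 10200 = 612000000/1001 frames; B emits 60 × 10200 = 612000.
Difference = 612000/1001 frames (≈ 611.3886); B is ahead of A.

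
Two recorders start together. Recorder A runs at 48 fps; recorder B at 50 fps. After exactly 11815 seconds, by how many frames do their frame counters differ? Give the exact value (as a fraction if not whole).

23630 frames

A emits 48 × 11815 = 567120 frames; B emits 50 × 11815 = 590750.
Difference = 23630 frames; B is ahead of A.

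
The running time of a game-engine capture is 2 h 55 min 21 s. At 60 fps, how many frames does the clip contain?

631260 frames

2 h 55 min 21 s = 10521 s.
Frames = 10521 × 60 = 631260.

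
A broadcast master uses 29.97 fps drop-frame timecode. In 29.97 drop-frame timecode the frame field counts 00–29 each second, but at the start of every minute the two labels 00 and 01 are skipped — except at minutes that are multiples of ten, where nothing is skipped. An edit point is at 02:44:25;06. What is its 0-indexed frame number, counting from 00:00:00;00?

Complete 10-minute blocks: 16, each 17982 frames → 287712.
Remaining 4 whole minutes in the current block: 1800 + 3 × 1798 = 7194 frames.
Within the current minute: 25 × 30 + 6 − 2 = 754 (labels ;00/;01 skipped at this minute). Total = 287712 + 7194 + 754 = 295660.

295660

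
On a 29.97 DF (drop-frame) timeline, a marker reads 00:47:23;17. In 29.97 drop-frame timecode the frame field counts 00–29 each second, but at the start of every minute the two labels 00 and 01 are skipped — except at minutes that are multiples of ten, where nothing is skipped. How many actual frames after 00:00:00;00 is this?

85221

Complete 10-minute blocks: 4, each 17982 frames → 71928.
Remaining 7 whole minutes in the current block: 1800 + 6 × 1798 = 12588 frames.
Within the current minute: 23 × 30 + 17 − 2 = 705 (labels ;00/;01 skipped at this minute). Total = 71928 + 12588 + 705 = 85221.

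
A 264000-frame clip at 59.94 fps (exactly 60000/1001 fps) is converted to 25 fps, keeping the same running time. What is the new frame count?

110110 frames

Target frames = source frames × (target rate / source rate) = 264000 × (25)/(60000/1001) = 264000 × 1001/2400 = 110110.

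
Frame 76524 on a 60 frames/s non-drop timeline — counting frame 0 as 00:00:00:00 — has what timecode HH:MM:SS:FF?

76524 ÷ 60 = 1275 full seconds, remainder 24 frames.
1275 s = 0 h 21 min 15 s.
Timecode: 00:21:15:24.

00:21:15:24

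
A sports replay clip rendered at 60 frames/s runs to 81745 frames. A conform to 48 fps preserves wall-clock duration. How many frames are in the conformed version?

Target frames = source frames × (target rate / source rate) = 81745 × (48)/(60) = 81745 × 4/5 = 65396.

65396 frames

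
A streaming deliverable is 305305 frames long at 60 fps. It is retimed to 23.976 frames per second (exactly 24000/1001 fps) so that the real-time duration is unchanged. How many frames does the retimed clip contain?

122000 frames

Target frames = source frames × (target rate / source rate) = 305305 × (24000/1001)/(60) = 305305 × 400/1001 = 122000.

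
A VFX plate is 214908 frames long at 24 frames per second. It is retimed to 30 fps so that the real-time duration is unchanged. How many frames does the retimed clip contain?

Frames at target rate = 214908 × (30) / (24) = 268635.

268635 frames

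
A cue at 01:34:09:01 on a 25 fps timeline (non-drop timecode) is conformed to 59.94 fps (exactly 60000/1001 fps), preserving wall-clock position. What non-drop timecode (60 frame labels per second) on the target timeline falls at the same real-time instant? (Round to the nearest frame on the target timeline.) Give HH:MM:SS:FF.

Source frame index: (1×3600 + 34×60 + 9) × 25 + 1 = 141226.
Real time: 141226 / (25) = 141226/25 s.
Target frame: (141226/25) × (60000/1001) = 338942400/1001 ≈ 338603.796 → 338604.
At 60 labels/s: frame 338604 → 01:34:03:24.

01:34:03:24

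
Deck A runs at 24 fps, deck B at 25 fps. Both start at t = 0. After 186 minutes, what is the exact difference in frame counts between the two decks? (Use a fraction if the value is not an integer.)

11160 frames

186 min = 11160 s.
A emits 24 × 11160 = 267840 frames; B emits 25 × 11160 = 279000.
Difference = 11160 frames; B is ahead of A.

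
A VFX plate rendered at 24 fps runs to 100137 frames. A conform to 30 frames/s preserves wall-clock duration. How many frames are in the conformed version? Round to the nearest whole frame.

125171 frames

Frames at target rate = 100137 × (30) / (24) = 500685/4 ≈ 125171.250.
Nearest whole frame: 125171.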